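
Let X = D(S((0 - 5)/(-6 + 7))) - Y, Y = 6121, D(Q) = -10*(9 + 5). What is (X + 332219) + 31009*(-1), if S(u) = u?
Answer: 294949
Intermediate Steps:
D(Q) = -140 (D(Q) = -10*14 = -140)
X = -6261 (X = -140 - 1*6121 = -140 - 6121 = -6261)
(X + 332219) + 31009*(-1) = (-6261 + 332219) + 31009*(-1) = 325958 - 31009 = 294949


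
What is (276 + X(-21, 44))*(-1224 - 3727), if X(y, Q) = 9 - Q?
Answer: -1193191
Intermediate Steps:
(276 + X(-21, 44))*(-1224 - 3727) = (276 + (9 - 1*44))*(-1224 - 3727) = (276 + (9 - 44))*(-4951) = (276 - 35)*(-4951) = 241*(-4951) = -1193191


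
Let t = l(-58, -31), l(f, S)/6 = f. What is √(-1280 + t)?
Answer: 2*I*√407 ≈ 40.349*I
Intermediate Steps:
l(f, S) = 6*f
t = -348 (t = 6*(-58) = -348)
√(-1280 + t) = √(-1280 - 348) = √(-1628) = 2*I*√407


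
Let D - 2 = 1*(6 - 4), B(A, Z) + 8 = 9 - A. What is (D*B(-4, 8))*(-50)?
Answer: -1000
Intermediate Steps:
B(A, Z) = 1 - A (B(A, Z) = -8 + (9 - A) = 1 - A)
D = 4 (D = 2 + 1*(6 - 4) = 2 + 1*2 = 2 + 2 = 4)
(D*B(-4, 8))*(-50) = (4*(1 - 1*(-4)))*(-50) = (4*(1 + 4))*(-50) = (4*5)*(-50) = 20*(-50) = -1000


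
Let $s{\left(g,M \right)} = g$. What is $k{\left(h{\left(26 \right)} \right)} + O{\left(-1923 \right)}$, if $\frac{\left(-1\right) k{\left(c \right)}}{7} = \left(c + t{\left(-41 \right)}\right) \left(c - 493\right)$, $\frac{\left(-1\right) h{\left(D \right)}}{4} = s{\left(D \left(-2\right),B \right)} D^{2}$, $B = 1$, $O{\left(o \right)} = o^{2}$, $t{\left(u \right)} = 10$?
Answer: $-137915139561$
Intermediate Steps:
$h{\left(D \right)} = 8 D^{3}$ ($h{\left(D \right)} = - 4 D \left(-2\right) D^{2} = - 4 - 2 D D^{2} = - 4 \left(- 2 D^{3}\right) = 8 D^{3}$)
$k{\left(c \right)} = - 7 \left(-493 + c\right) \left(10 + c\right)$ ($k{\left(c \right)} = - 7 \left(c + 10\right) \left(c - 493\right) = - 7 \left(10 + c\right) \left(-493 + c\right) = - 7 \left(-493 + c\right) \left(10 + c\right)$)
$k{\left(h{\left(26 \right)} \right)} + O{\left(-1923 \right)} = \left(34510 - 7 \left(8 \cdot 26^{3}\right)^{2} + 3381 \cdot 8 \cdot 26^{3}\right) + \left(-1923\right)^{2} = \left(34510 - 7 \left(8 \cdot 17576\right)^{2} + 3381 \cdot 8 \cdot 17576\right) + 3697929 = \left(34510 - 7 \cdot 140608^{2} + 3381 \cdot 140608\right) + 3697929 = \left(34510 - 138394267648 + 475395648\right) + 3697929 = -137918837490 + 3697929 = -137915139561$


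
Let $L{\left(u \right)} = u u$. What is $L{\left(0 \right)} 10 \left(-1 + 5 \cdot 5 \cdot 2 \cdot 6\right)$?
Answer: $0$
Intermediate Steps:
$L{\left(u \right)} = u^{2}$
$L{\left(0 \right)} 10 \left(-1 + 5 \cdot 5 \cdot 2 \cdot 6\right) = 0^{2} \cdot 10 \left(-1 + 5 \cdot 5 \cdot 2 \cdot 6\right) = 0 \cdot 10 \left(-1 + 25 \cdot 2 \cdot 6\right) = 0 \left(-1 + 50 \cdot 6\right) = 0 \left(-1 + 300\right) = 0 \cdot 299 = 0$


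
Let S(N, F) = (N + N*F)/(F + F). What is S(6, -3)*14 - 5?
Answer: 23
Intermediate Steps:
S(N, F) = (N + F*N)/(2*F) (S(N, F) = (N + F*N)/((2*F)) = (N + F*N)*(1/(2*F)) = (N + F*N)/(2*F))
S(6, -3)*14 - 5 = ((1/2)*6*(1 - 3)/(-3))*14 - 5 = ((1/2)*6*(-1/3)*(-2))*14 - 5 = 2*14 - 5 = 28 - 5 = 23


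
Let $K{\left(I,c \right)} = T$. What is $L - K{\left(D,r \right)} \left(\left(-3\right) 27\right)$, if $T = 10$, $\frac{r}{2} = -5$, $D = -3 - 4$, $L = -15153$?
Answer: $-14343$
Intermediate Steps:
$D = -7$ ($D = -3 - 4 = -7$)
$r = -10$ ($r = 2 \left(-5\right) = -10$)
$K{\left(I,c \right)} = 10$
$L - K{\left(D,r \right)} \left(\left(-3\right) 27\right) = -15153 - 10 \left(\left(-3\right) 27\right) = -15153 - 10 \left(-81\right) = -15153 - -810 = -15153 + 810 = -14343$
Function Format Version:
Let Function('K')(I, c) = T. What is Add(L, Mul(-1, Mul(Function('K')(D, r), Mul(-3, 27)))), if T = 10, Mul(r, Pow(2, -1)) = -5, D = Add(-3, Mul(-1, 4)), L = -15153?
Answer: -14343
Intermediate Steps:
D = -7 (D = Add(-3, -4) = -7)
r = -10 (r = Mul(2, -5) = -10)
Function('K')(I, c) = 10
Add(L, Mul(-1, Mul(Function('K')(D, r), Mul(-3, 27)))) = Add(-15153, Mul(-1, Mul(10, Mul(-3, 27)))) = Add(-15153, Mul(-1, Mul(10, -81))) = Add(-15153, Mul(-1, -810)) = Add(-15153, 810) = -14343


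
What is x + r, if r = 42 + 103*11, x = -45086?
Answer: -43911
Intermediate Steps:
r = 1175 (r = 42 + 1133 = 1175)
x + r = -45086 + 1175 = -43911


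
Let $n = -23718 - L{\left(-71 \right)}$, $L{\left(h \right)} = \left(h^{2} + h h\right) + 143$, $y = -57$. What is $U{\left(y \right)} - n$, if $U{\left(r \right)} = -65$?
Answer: $33878$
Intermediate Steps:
$L{\left(h \right)} = 143 + 2 h^{2}$ ($L{\left(h \right)} = \left(h^{2} + h^{2}\right) + 143 = 2 h^{2} + 143 = 143 + 2 h^{2}$)
$n = -33943$ ($n = -23718 - \left(143 + 2 \left(-71\right)^{2}\right) = -23718 - \left(143 + 2 \cdot 5041\right) = -23718 - \left(143 + 10082\right) = -23718 - 10225 = -33943$)
$U{\left(y \right)} - n = -65 - -33943 = -65 + 33943 = 33878$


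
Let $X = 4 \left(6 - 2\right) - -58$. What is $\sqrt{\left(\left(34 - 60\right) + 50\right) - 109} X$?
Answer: $74 i \sqrt{85} \approx 682.25 i$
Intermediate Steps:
$X = 74$ ($X = 4 \cdot 4 + 58 = 16 + 58 = 74$)
$\sqrt{\left(\left(34 - 60\right) + 50\right) - 109} X = \sqrt{\left(\left(34 - 60\right) + 50\right) - 109} \cdot 74 = \sqrt{\left(-26 + 50\right) - 109} \cdot 74 = \sqrt{24 - 109} \cdot 74 = \sqrt{-85} \cdot 74 = i \sqrt{85} \cdot 74 = 74 i \sqrt{85}$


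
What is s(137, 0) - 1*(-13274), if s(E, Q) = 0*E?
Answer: 13274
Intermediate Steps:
s(E, Q) = 0
s(137, 0) - 1*(-13274) = 0 - 1*(-13274) = 0 + 13274 = 13274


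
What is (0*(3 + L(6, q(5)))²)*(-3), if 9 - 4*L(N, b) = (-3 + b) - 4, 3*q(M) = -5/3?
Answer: 0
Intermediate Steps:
q(M) = -5/9 (q(M) = (-5/3)/3 = (-5*⅓)/3 = (⅓)*(-5/3) = -5/9)
L(N, b) = 4 - b/4 (L(N, b) = 9/4 - ((-3 + b) - 4)/4 = 9/4 - (-7 + b)/4 = 9/4 + (7/4 - b/4) = 4 - b/4)
(0*(3 + L(6, q(5)))²)*(-3) = (0*(3 + (4 - ¼*(-5/9)))²)*(-3) = (0*(3 + (4 + 5/36))²)*(-3) = (0*(3 + 149/36)²)*(-3) = (0*(257/36)²)*(-3) = (0*(66049/1296))*(-3) = 0*(-3) = 0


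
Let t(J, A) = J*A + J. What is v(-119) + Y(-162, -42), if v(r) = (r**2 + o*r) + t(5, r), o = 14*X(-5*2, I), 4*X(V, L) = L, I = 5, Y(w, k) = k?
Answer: 22893/2 ≈ 11447.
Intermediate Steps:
X(V, L) = L/4
t(J, A) = J + A*J (t(J, A) = A*J + J = J + A*J)
o = 35/2 (o = 14*((1/4)*5) = 14*(5/4) = 35/2 ≈ 17.500)
v(r) = 5 + r**2 + 45*r/2 (v(r) = (r**2 + 35*r/2) + 5*(1 + r) = (r**2 + 35*r/2) + (5 + 5*r) = 5 + r**2 + 45*r/2)
v(-119) + Y(-162, -42) = (5 + (-119)**2 + (45/2)*(-119)) - 42 = (5 + 14161 - 5355/2) - 42 = 22977/2 - 42 = 22893/2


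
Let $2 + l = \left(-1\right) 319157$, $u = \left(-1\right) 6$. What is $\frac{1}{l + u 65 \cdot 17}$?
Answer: $- \frac{1}{325789} \approx -3.0695 \cdot 10^{-6}$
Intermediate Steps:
$u = -6$
$l = -319159$ ($l = -2 - 319157 = -319159$)
$\frac{1}{l + u 65 \cdot 17} = \frac{1}{-319159 + \left(-6\right) 65 \cdot 17} = \frac{1}{-319159 - 6630} = \frac{1}{-325789} = - \frac{1}{325789}$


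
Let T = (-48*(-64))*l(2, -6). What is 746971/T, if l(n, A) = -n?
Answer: -746971/6144 ≈ -121.58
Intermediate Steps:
T = -6144 (T = (-48*(-64))*(-1*2) = 3072*(-2) = -6144)
746971/T = 746971/(-6144) = 746971*(-1/6144) = -746971/6144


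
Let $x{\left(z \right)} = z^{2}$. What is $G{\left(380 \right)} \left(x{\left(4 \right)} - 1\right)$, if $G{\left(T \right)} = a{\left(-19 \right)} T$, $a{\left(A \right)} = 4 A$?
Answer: $-433200$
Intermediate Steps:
$G{\left(T \right)} = - 76 T$ ($G{\left(T \right)} = 4 \left(-19\right) T = - 76 T$)
$G{\left(380 \right)} \left(x{\left(4 \right)} - 1\right) = \left(-76\right) 380 \left(4^{2} - 1\right) = - 28880 \left(16 - 1\right) = \left(-28880\right) 15 = -433200$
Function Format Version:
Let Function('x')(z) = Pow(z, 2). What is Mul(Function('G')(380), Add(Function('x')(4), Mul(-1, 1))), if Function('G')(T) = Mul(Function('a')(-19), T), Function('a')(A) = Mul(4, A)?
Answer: -433200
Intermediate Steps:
Function('G')(T) = Mul(-76, T) (Function('G')(T) = Mul(Mul(4, -19), T) = Mul(-76, T))
Mul(Function('G')(380), Add(Function('x')(4), Mul(-1, 1))) = Mul(Mul(-76, 380), Add(Pow(4, 2), Mul(-1, 1))) = Mul(-28880, Add(16, -1)) = Mul(-28880, 15) = -433200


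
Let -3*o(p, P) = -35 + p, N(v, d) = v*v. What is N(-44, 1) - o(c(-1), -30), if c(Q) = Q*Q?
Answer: 5774/3 ≈ 1924.7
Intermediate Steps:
c(Q) = Q²
N(v, d) = v²
o(p, P) = 35/3 - p/3 (o(p, P) = -(-35 + p)/3 = 35/3 - p/3)
N(-44, 1) - o(c(-1), -30) = (-44)² - (35/3 - ⅓*(-1)²) = 1936 - (35/3 - ⅓*1) = 1936 - (35/3 - ⅓) = 1936 - 1*34/3 = 1936 - 34/3 = 5774/3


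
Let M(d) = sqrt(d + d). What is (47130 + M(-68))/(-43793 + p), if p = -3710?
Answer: -47130/47503 - 2*I*sqrt(34)/47503 ≈ -0.99215 - 0.0002455*I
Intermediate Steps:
M(d) = sqrt(2)*sqrt(d) (M(d) = sqrt(2*d) = sqrt(2)*sqrt(d))
(47130 + M(-68))/(-43793 + p) = (47130 + sqrt(2)*sqrt(-68))/(-43793 - 3710) = (47130 + sqrt(2)*(2*I*sqrt(17)))/(-47503) = (47130 + 2*I*sqrt(34))*(-1/47503) = -47130/47503 - 2*I*sqrt(34)/47503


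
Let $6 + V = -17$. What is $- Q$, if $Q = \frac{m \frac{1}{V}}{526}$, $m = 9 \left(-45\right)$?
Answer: $- \frac{405}{12098} \approx -0.033477$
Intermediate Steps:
$V = -23$ ($V = -6 - 17 = -23$)
$m = -405$
$Q = \frac{405}{12098}$ ($Q = \frac{\left(-405\right) \frac{1}{-23}}{526} = \left(-405\right) \left(- \frac{1}{23}\right) \frac{1}{526} = \frac{405}{23} \cdot \frac{1}{526} = \frac{405}{12098} \approx 0.033477$)
$- Q = \left(-1\right) \frac{405}{12098} = - \frac{405}{12098}$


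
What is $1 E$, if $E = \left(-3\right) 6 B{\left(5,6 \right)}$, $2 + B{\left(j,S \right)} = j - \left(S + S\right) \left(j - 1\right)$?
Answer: $810$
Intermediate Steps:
$B{\left(j,S \right)} = -2 + j - 2 S \left(-1 + j\right)$ ($B{\left(j,S \right)} = -2 + \left(j - \left(S + S\right) \left(j - 1\right)\right) = -2 - \left(- j + 2 S \left(-1 + j\right)\right) = -2 + j - 2 S \left(-1 + j\right)$)
$E = 810$ ($E = \left(-3\right) 6 \left(-2 + 5 + 2 \cdot 6 - 12 \cdot 5\right) = - 18 \left(-2 + 5 + 12 - 60\right) = \left(-18\right) \left(-45\right) = 810$)
$1 E = 1 \cdot 810 = 810$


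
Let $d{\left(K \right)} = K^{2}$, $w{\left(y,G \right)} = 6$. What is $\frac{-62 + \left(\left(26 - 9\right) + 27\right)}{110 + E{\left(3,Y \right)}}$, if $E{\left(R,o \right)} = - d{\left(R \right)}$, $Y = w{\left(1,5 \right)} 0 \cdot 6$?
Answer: $- \frac{18}{101} \approx -0.17822$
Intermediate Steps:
$Y = 0$ ($Y = 6 \cdot 0 \cdot 6 = 0 \cdot 6 = 0$)
$E{\left(R,o \right)} = - R^{2}$
$\frac{-62 + \left(\left(26 - 9\right) + 27\right)}{110 + E{\left(3,Y \right)}} = \frac{-62 + \left(\left(26 - 9\right) + 27\right)}{110 - 3^{2}} = \frac{-62 + \left(17 + 27\right)}{110 - 9} = \frac{-62 + 44}{110 - 9} = \frac{1}{101} \left(-18\right) = - \frac{18}{101}$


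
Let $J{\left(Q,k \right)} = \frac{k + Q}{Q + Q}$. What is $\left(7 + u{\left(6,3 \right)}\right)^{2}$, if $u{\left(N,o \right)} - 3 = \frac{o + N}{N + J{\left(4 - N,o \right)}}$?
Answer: $\frac{70756}{529} \approx 133.75$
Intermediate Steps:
$J{\left(Q,k \right)} = \frac{Q + k}{2 Q}$
$u{\left(N,o \right)} = 3 + \frac{N + o}{N + \frac{4 + o - N}{2 \left(4 - N\right)}}$ ($u{\left(N,o \right)} = 3 + \frac{o + N}{N + \frac{\left(4 - N\right) + o}{2 \left(4 - N\right)}} = 3 + \frac{N + o}{N + \frac{4 + o - N}{2 \left(4 - N\right)}}$)
$\left(7 + u{\left(6,3 \right)}\right)^{2} = \left(7 + \frac{-12 - 9 + 3 \cdot 6 + 2 \left(-4 + 6\right) \left(3 + 4 \cdot 6\right)}{-4 + 6 - 3 + 2 \cdot 6 \left(-4 + 6\right)}\right)^{2} = \left(7 + \frac{-12 - 9 + 18 + 2 \cdot 2 \left(3 + 24\right)}{-4 + 6 - 3 + 2 \cdot 6 \cdot 2}\right)^{2} = \left(7 + \frac{-12 - 9 + 18 + 2 \cdot 2 \cdot 27}{-4 + 6 - 3 + 24}\right)^{2} = \left(7 + \frac{-12 - 9 + 18 + 108}{23}\right)^{2} = \left(7 + \frac{1}{23} \cdot 105\right)^{2} = \left(7 + \frac{105}{23}\right)^{2} = \left(\frac{266}{23}\right)^{2} = \frac{70756}{529}$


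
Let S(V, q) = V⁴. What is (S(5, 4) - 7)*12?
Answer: 7416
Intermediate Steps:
(S(5, 4) - 7)*12 = (5⁴ - 7)*12 = (625 - 7)*12 = 618*12 = 7416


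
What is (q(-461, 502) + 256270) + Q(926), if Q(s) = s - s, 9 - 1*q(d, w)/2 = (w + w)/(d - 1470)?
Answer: 494894136/1931 ≈ 2.5629e+5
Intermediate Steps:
q(d, w) = 18 - 4*w/(-1470 + d) (q(d, w) = 18 - 2*(w + w)/(d - 1470) = 18 - 2*2*w/(-1470 + d) = 18 - 4*w/(-1470 + d))
Q(s) = 0
(q(-461, 502) + 256270) + Q(926) = (2*(-13230 - 2*502 + 9*(-461))/(-1470 - 461) + 256270) + 0 = (2*(-13230 - 1004 - 4149)/(-1931) + 256270) + 0 = (2*(-1/1931)*(-18383) + 256270) + 0 = (36766/1931 + 256270) + 0 = 494894136/1931 + 0 = 494894136/1931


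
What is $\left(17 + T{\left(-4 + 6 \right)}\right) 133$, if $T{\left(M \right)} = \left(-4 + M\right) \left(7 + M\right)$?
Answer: $-133$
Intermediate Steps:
$\left(17 + T{\left(-4 + 6 \right)}\right) 133 = \left(17 + \left(-28 + \left(-4 + 6\right)^{2} + 3 \left(-4 + 6\right)\right)\right) 133 = \left(17 + \left(-28 + 2^{2} + 3 \cdot 2\right)\right) 133 = \left(17 + \left(-28 + 4 + 6\right)\right) 133 = \left(17 - 18\right) 133 = \left(-1\right) 133 = -133$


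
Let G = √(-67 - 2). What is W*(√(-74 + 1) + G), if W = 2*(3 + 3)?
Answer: 12*I*(√69 + √73) ≈ 202.21*I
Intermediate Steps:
G = I*√69 (G = √(-69) = I*√69 ≈ 8.3066*I)
W = 12 (W = 2*6 = 12)
W*(√(-74 + 1) + G) = 12*(√(-74 + 1) + I*√69) = 12*(√(-73) + I*√69) = 12*(I*√73 + I*√69) = 12*(I*√69 + I*√73) = 12*I*√69 + 12*I*√73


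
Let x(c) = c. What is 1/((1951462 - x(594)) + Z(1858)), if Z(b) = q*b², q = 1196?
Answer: 1/4130739012 ≈ 2.4209e-10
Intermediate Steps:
Z(b) = 1196*b²
1/((1951462 - x(594)) + Z(1858)) = 1/((1951462 - 1*594) + 1196*1858²) = 1/((1951462 - 594) + 1196*3452164) = 1/(1950868 + 4128788144) = 1/4130739012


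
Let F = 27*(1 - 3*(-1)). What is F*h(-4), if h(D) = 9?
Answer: 972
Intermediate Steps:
F = 108 (F = 27*(1 + 3) = 27*4 = 108)
F*h(-4) = 108*9 = 972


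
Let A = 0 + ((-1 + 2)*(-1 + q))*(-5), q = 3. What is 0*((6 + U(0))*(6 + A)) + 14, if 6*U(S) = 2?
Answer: 14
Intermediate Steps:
U(S) = 1/3 (U(S) = (1/6)*2 = 1/3)
A = -10 (A = 0 + ((-1 + 2)*(-1 + 3))*(-5) = 0 + (1*2)*(-5) = 0 + 2*(-5) = 0 - 10 = -10)
0*((6 + U(0))*(6 + A)) + 14 = 0*((6 + 1/3)*(6 - 10)) + 14 = 0*((19/3)*(-4)) + 14 = 0*(-76/3) + 14 = 0 + 14 = 14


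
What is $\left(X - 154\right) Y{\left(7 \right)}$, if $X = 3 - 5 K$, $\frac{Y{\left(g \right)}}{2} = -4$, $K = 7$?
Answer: $1488$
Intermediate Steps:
$Y{\left(g \right)} = -8$ ($Y{\left(g \right)} = 2 \left(-4\right) = -8$)
$X = -32$ ($X = 3 - 35 = -32$)
$\left(X - 154\right) Y{\left(7 \right)} = \left(-32 - 154\right) \left(-8\right) = \left(-186\right) \left(-8\right) = 1488$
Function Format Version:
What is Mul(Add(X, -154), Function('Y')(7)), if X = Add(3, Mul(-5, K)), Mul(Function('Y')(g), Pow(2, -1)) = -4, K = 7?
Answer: 1488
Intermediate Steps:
Function('Y')(g) = -8 (Function('Y')(g) = Mul(2, -4) = -8)
X = -32 (X = Add(3, Mul(-5, 7)) = Add(3, -35) = -32)
Mul(Add(X, -154), Function('Y')(7)) = Mul(Add(-32, -154), -8) = Mul(-186, -8) = 1488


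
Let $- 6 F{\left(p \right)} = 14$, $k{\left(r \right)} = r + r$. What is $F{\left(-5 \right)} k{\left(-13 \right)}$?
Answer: $\frac{182}{3} \approx 60.667$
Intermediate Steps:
$k{\left(r \right)} = 2 r$
$F{\left(p \right)} = - \frac{7}{3}$ ($F{\left(p \right)} = \left(- \frac{1}{6}\right) 14 = - \frac{7}{3}$)
$F{\left(-5 \right)} k{\left(-13 \right)} = - \frac{7 \cdot 2 \left(-13\right)}{3} = \left(- \frac{7}{3}\right) \left(-26\right) = \frac{182}{3}$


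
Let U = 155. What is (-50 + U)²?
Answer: 11025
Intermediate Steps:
(-50 + U)² = (-50 + 155)² = 105² = 11025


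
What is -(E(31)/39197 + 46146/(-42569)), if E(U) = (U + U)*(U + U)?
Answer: 1645149526/1668577093 ≈ 0.98596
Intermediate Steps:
E(U) = 4*U² (E(U) = (2*U)*(2*U) = 4*U²)
-(E(31)/39197 + 46146/(-42569)) = -((4*31²)/39197 + 46146/(-42569)) = -((4*961)*(1/39197) + 46146*(-1/42569)) = -(3844*(1/39197) - 46146/42569) = -(3844/39197 - 46146/42569) = -1*(-1645149526/1668577093) = 1645149526/1668577093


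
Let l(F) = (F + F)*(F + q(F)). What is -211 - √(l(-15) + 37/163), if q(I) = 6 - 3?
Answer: -211 - √9570871/163 ≈ -229.98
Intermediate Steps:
q(I) = 3
l(F) = 2*F*(3 + F) (l(F) = (F + F)*(F + 3) = (2*F)*(3 + F) = 2*F*(3 + F))
-211 - √(l(-15) + 37/163) = -211 - √(2*(-15)*(3 - 15) + 37/163) = -211 - √(2*(-15)*(-12) + 37*(1/163)) = -211 - √(360 + 37/163) = -211 - √(58717/163) = -211 - √9570871/163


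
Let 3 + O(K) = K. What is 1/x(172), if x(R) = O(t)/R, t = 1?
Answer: -86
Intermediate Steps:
O(K) = -3 + K
x(R) = -2/R (x(R) = (-3 + 1)/R = -2/R)
1/x(172) = 1/(-2/172) = 1/(-2*1/172) = 1/(-1/86) = -86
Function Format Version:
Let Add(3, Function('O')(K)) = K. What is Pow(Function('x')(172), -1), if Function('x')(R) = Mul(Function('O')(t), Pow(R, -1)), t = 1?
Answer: -86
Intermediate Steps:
Function('O')(K) = Add(-3, K)
Function('x')(R) = Mul(-2, Pow(R, -1)) (Function('x')(R) = Mul(Add(-3, 1), Pow(R, -1)) = Mul(-2, Pow(R, -1)))
Pow(Function('x')(172), -1) = Pow(Mul(-2, Pow(172, -1)), -1) = Pow(Mul(-2, Rational(1, 172)), -1) = Pow(Rational(-1, 86), -1) = -86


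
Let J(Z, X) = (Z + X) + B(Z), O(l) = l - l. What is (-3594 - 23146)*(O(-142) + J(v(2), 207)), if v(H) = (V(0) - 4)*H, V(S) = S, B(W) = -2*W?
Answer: -5749100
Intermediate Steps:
O(l) = 0
v(H) = -4*H (v(H) = (0 - 4)*H = -4*H)
J(Z, X) = X - Z (J(Z, X) = (Z + X) - 2*Z = (X + Z) - 2*Z = X - Z)
(-3594 - 23146)*(O(-142) + J(v(2), 207)) = (-3594 - 23146)*(0 + (207 - (-4)*2)) = -26740*(0 + (207 - 1*(-8))) = -26740*(0 + (207 + 8)) = -26740*(0 + 215) = -26740*215 = -5749100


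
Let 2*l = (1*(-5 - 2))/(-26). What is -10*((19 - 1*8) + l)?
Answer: -2895/26 ≈ -111.35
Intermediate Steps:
l = 7/52 (l = ((1*(-5 - 2))/(-26))/2 = ((1*(-7))*(-1/26))/2 = (-7*(-1/26))/2 = (1/2)*(7/26) = 7/52 ≈ 0.13462)
-10*((19 - 1*8) + l) = -10*((19 - 1*8) + 7/52) = -10*((19 - 8) + 7/52) = -10*(11 + 7/52) = -10*579/52 = -2895/26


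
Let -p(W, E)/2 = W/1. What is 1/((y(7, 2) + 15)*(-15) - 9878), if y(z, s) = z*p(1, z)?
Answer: -1/9893 ≈ -0.00010108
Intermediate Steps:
p(W, E) = -2*W (p(W, E) = -2*W/1 = -2*W)
y(z, s) = -2*z (y(z, s) = z*(-2*1) = z*(-2) = -2*z)
1/((y(7, 2) + 15)*(-15) - 9878) = 1/((-2*7 + 15)*(-15) - 9878) = 1/((-14 + 15)*(-15) - 9878) = 1/(1*(-15) - 9878) = 1/(-15 - 9878) = 1/(-9893) = -1/9893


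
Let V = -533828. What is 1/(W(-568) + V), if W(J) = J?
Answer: -1/534396 ≈ -1.8713e-6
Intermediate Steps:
1/(W(-568) + V) = 1/(-568 - 533828) = 1/(-534396) = -1/534396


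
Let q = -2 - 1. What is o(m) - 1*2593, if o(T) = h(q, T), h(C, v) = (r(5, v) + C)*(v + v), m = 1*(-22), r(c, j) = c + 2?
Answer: -2769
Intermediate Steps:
r(c, j) = 2 + c
m = -22
q = -3
h(C, v) = 2*v*(7 + C) (h(C, v) = ((2 + 5) + C)*(v + v) = (7 + C)*(2*v) = 2*v*(7 + C))
o(T) = 8*T (o(T) = 2*T*(7 - 3) = 2*T*4 = 8*T)
o(m) - 1*2593 = 8*(-22) - 1*2593 = -176 - 2593 = -2769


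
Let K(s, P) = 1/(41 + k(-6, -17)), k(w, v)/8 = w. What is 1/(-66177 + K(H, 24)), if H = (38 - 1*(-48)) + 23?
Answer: -7/463240 ≈ -1.5111e-5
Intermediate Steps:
k(w, v) = 8*w
H = 109 (H = (38 + 48) + 23 = 86 + 23 = 109)
K(s, P) = -⅐ (K(s, P) = 1/(41 + 8*(-6)) = 1/(41 - 48) = 1/(-7) = -⅐)
1/(-66177 + K(H, 24)) = 1/(-66177 - ⅐) = 1/(-463240/7) = -7/463240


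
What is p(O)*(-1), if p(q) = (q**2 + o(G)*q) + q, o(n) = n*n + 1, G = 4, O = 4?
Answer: -88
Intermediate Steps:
o(n) = 1 + n**2 (o(n) = n**2 + 1 = 1 + n**2)
p(q) = q**2 + 18*q (p(q) = (q**2 + (1 + 4**2)*q) + q = (q**2 + (1 + 16)*q) + q = (q**2 + 17*q) + q = q**2 + 18*q)
p(O)*(-1) = (4*(18 + 4))*(-1) = (4*22)*(-1) = 88*(-1) = -88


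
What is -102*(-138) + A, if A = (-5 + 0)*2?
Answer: 14066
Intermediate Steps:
A = -10 (A = -5*2 = -10)
-102*(-138) + A = -102*(-138) - 10 = 14076 - 10 = 14066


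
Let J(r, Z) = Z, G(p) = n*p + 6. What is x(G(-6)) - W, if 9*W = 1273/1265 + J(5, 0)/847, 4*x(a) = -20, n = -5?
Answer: -58198/11385 ≈ -5.1118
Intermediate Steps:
G(p) = 6 - 5*p (G(p) = -5*p + 6 = 6 - 5*p)
x(a) = -5 (x(a) = (1/4)*(-20) = -5)
W = 1273/11385 (W = (1273/1265 + 0/847)/9 = (1273*(1/1265) + 0*(1/847))/9 = (1273/1265 + 0)/9 = (1/9)*(1273/1265) = 1273/11385 ≈ 0.11181)
x(G(-6)) - W = -5 - 1*1273/11385 = -5 - 1273/11385 = -58198/11385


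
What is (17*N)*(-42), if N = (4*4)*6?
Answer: -68544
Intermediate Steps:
N = 96 (N = 16*6 = 96)
(17*N)*(-42) = (17*96)*(-42) = 1632*(-42) = -68544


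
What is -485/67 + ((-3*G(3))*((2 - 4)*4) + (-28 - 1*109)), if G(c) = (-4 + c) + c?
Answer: -6448/67 ≈ -96.239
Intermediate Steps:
G(c) = -4 + 2*c
-485/67 + ((-3*G(3))*((2 - 4)*4) + (-28 - 1*109)) = -485/67 + ((-3*(-4 + 2*3))*((2 - 4)*4) + (-28 - 1*109)) = -485*1/67 + ((-3*(-4 + 6))*(-2*4) + (-28 - 109)) = -485/67 + (-3*2*(-8) - 137) = -485/67 + (-6*(-8) - 137) = -485/67 + (48 - 137) = -485/67 - 89 = -6448/67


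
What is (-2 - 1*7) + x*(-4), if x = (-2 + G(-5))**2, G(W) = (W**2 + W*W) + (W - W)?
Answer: -9225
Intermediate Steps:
G(W) = 2*W**2 (G(W) = (W**2 + W**2) + 0 = 2*W**2 + 0 = 2*W**2)
x = 2304 (x = (-2 + 2*(-5)**2)**2 = (-2 + 2*25)**2 = (-2 + 50)**2 = 48**2 = 2304)
(-2 - 1*7) + x*(-4) = (-2 - 1*7) + 2304*(-4) = (-2 - 7) - 9216 = -9 - 9216 = -9225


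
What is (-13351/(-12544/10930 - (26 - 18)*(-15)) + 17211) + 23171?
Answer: 26156276481/649528 ≈ 40270.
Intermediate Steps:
(-13351/(-12544/10930 - (26 - 18)*(-15)) + 17211) + 23171 = (-13351/(-12544*1/10930 - 8*(-15)) + 17211) + 23171 = (-13351/(-6272/5465 - 1*(-120)) + 17211) + 23171 = (-13351/(-6272/5465 + 120) + 17211) + 23171 = (-13351/649528/5465 + 17211) + 23171 = (-13351*5465/649528 + 17211) + 23171 = (-72963215/649528 + 17211) + 23171 = 11106063193/649528 + 23171 = 26156276481/649528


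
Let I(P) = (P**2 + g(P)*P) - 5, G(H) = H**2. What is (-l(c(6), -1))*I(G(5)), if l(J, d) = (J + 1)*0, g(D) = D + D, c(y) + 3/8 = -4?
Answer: 0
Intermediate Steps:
c(y) = -35/8 (c(y) = -3/8 - 4 = -35/8)
g(D) = 2*D
l(J, d) = 0 (l(J, d) = (1 + J)*0 = 0)
I(P) = -5 + 3*P**2 (I(P) = (P**2 + (2*P)*P) - 5 = (P**2 + 2*P**2) - 5 = 3*P**2 - 5 = -5 + 3*P**2)
(-l(c(6), -1))*I(G(5)) = (-1*0)*(-5 + 3*(5**2)**2) = 0*(-5 + 3*25**2) = 0*(-5 + 3*625) = 0*(-5 + 1875) = 0*1870 = 0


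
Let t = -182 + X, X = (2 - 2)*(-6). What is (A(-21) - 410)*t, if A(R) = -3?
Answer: 75166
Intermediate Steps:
X = 0 (X = 0*(-6) = 0)
t = -182 (t = -182 + 0 = -182)
(A(-21) - 410)*t = (-3 - 410)*(-182) = -413*(-182) = 75166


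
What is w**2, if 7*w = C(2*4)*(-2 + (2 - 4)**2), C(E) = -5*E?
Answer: 6400/49 ≈ 130.61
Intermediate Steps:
w = -80/7 (w = ((-10*4)*(-2 + (2 - 4)**2))/7 = ((-5*8)*(-2 + (-2)**2))/7 = (-40*(-2 + 4))/7 = (-40*2)/7 = (1/7)*(-80) = -80/7 ≈ -11.429)
w**2 = (-80/7)**2 = 6400/49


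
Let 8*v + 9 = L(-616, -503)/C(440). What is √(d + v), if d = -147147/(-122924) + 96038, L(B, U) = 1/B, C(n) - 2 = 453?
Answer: √145406880026321828313685/1230469240 ≈ 309.90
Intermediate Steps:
C(n) = 455 (C(n) = 2 + 453 = 455)
v = -2522521/2242240 (v = -9/8 + (1/(-616*455))/8 = -9/8 + (-1/616*1/455)/8 = -9/8 + (⅛)*(-1/280280) = -9/8 - 1/2242240 = -2522521/2242240 ≈ -1.1250)
d = 11805522259/122924 (d = -147147*(-1/122924) + 96038 = 147147/122924 + 96038 = 11805522259/122924 ≈ 96039.)
√(d + v) = √(11805522259/122924 - 2522521/2242240) = √(6617626037912189/68906277440) = √145406880026321828313685/1230469240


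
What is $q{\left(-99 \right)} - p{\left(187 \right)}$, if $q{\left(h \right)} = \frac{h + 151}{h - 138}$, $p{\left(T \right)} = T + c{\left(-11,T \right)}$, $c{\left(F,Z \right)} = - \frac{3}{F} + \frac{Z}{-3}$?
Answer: $- \frac{108763}{869} \approx -125.16$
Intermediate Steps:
$c{\left(F,Z \right)} = - \frac{3}{F} - \frac{Z}{3}$ ($c{\left(F,Z \right)} = - \frac{3}{F} + Z \left(- \frac{1}{3}\right) = - \frac{3}{F} - \frac{Z}{3}$)
$p{\left(T \right)} = \frac{3}{11} + \frac{2 T}{3}$ ($p{\left(T \right)} = T - \left(- \frac{3}{11} + \frac{T}{3}\right) = \frac{3}{11} + \frac{2 T}{3}$)
$q{\left(h \right)} = \frac{151 + h}{-138 + h}$
$q{\left(-99 \right)} - p{\left(187 \right)} = \frac{151 - 99}{-138 - 99} - \left(\frac{3}{11} + \frac{2}{3} \cdot 187\right) = \frac{1}{-237} \cdot 52 - \left(\frac{3}{11} + \frac{374}{3}\right) = \left(- \frac{1}{237}\right) 52 - \frac{4123}{33} = - \frac{52}{237} - \frac{4123}{33} = - \frac{108763}{869}$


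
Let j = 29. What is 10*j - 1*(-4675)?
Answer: 4965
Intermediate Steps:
10*j - 1*(-4675) = 10*29 - 1*(-4675) = 290 + 4675 = 4965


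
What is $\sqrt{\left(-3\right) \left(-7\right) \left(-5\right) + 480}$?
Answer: $5 \sqrt{15} \approx 19.365$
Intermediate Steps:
$\sqrt{\left(-3\right) \left(-7\right) \left(-5\right) + 480} = \sqrt{21 \left(-5\right) + 480} = \sqrt{-105 + 480} = \sqrt{375} = 5 \sqrt{15}$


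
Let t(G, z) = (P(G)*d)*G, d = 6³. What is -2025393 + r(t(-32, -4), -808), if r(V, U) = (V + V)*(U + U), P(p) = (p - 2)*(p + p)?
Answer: 48608909391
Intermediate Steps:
d = 216
P(p) = 2*p*(-2 + p) (P(p) = (-2 + p)*(2*p) = 2*p*(-2 + p))
t(G, z) = 432*G²*(-2 + G) (t(G, z) = ((2*G*(-2 + G))*216)*G = (432*G*(-2 + G))*G = 432*G²*(-2 + G))
r(V, U) = 4*U*V (r(V, U) = (2*V)*(2*U) = 4*U*V)
-2025393 + r(t(-32, -4), -808) = -2025393 + 4*(-808)*(432*(-32)²*(-2 - 32)) = -2025393 + 4*(-808)*(432*1024*(-34)) = -2025393 + 4*(-808)*(-15040512) = -2025393 + 48610934784 = 48608909391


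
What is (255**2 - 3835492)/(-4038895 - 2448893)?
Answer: 3770467/6487788 ≈ 0.58116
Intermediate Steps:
(255**2 - 3835492)/(-4038895 - 2448893) = (65025 - 3835492)/(-6487788) = -3770467*(-1/6487788) = 3770467/6487788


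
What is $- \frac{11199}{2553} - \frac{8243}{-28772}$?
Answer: $- \frac{100391083}{24484972} \approx -4.1001$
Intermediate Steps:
$- \frac{11199}{2553} - \frac{8243}{-28772} = \left(-11199\right) \frac{1}{2553} - - \frac{8243}{28772} = - \frac{3733}{851} + \frac{8243}{28772} = - \frac{100391083}{24484972}$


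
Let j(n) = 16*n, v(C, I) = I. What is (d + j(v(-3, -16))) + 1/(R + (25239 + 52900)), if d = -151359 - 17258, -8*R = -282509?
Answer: -153272681125/907621 ≈ -1.6887e+5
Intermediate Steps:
R = 282509/8 (R = -⅛*(-282509) = 282509/8 ≈ 35314.)
d = -168617
(d + j(v(-3, -16))) + 1/(R + (25239 + 52900)) = (-168617 + 16*(-16)) + 1/(282509/8 + (25239 + 52900)) = (-168617 - 256) + 1/(282509/8 + 78139) = -168873 + 1/(907621/8) = -168873 + 8/907621 = -153272681125/907621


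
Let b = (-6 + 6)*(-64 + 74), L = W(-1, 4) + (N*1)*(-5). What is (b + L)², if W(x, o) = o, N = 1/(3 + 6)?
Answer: 961/81 ≈ 11.864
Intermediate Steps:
N = ⅑ (N = 1/9 = ⅑ ≈ 0.11111)
L = 31/9 (L = 4 + ((⅑)*1)*(-5) = 4 + (⅑)*(-5) = 4 - 5/9 = 31/9 ≈ 3.4444)
b = 0 (b = 0*10 = 0)
(b + L)² = (0 + 31/9)² = (31/9)² = 961/81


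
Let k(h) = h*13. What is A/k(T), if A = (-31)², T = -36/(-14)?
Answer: 6727/234 ≈ 28.748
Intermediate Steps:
T = 18/7 (T = -36*(-1/14) = 18/7 ≈ 2.5714)
k(h) = 13*h
A = 961
A/k(T) = 961/((13*(18/7))) = 961/(234/7) = 961*(7/234) = 6727/234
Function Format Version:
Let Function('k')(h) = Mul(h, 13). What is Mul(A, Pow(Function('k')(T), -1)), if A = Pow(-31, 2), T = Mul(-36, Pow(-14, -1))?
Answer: Rational(6727, 234) ≈ 28.748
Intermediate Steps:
T = Rational(18, 7) (T = Mul(-36, Rational(-1, 14)) = Rational(18, 7) ≈ 2.5714)
Function('k')(h) = Mul(13, h)
A = 961
Mul(A, Pow(Function('k')(T), -1)) = Mul(961, Pow(Mul(13, Rational(18, 7)), -1)) = Mul(961, Pow(Rational(234, 7), -1)) = Mul(961, Rational(7, 234)) = Rational(6727, 234)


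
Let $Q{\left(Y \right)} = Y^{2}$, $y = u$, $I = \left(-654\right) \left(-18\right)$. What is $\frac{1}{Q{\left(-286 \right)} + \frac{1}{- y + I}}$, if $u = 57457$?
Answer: $\frac{45685}{3736850259} \approx 1.2226 \cdot 10^{-5}$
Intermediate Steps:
$I = 11772$
$y = 57457$
$\frac{1}{Q{\left(-286 \right)} + \frac{1}{- y + I}} = \frac{1}{\left(-286\right)^{2} + \frac{1}{\left(-1\right) 57457 + 11772}} = \frac{1}{81796 + \frac{1}{-57457 + 11772}} = \frac{1}{81796 + \frac{1}{-45685}} = \frac{1}{81796 - \frac{1}{45685}} = \frac{1}{\frac{3736850259}{45685}} = \frac{45685}{3736850259}$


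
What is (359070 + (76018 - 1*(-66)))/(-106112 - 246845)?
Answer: -435154/352957 ≈ -1.2329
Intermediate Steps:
(359070 + (76018 - 1*(-66)))/(-106112 - 246845) = (359070 + (76018 + 66))/(-352957) = (359070 + 76084)*(-1/352957) = 435154*(-1/352957) = -435154/352957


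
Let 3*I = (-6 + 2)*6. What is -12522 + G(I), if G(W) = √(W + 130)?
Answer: -12522 + √122 ≈ -12511.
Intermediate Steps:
I = -8 (I = ((-6 + 2)*6)/3 = (-4*6)/3 = (⅓)*(-24) = -8)
G(W) = √(130 + W)
-12522 + G(I) = -12522 + √(130 - 8) = -12522 + √122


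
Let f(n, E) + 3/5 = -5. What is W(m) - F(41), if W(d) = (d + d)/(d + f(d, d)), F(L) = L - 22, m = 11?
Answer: -403/27 ≈ -14.926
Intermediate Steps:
f(n, E) = -28/5 (f(n, E) = -⅗ - 5 = -28/5)
F(L) = -22 + L
W(d) = 2*d/(-28/5 + d) (W(d) = (d + d)/(d - 28/5) = (2*d)/(-28/5 + d) = 2*d/(-28/5 + d))
W(m) - F(41) = 10*11/(-28 + 5*11) - (-22 + 41) = 10*11/(-28 + 55) - 1*19 = 10*11/27 - 19 = 10*11*(1/27) - 19 = 110/27 - 19 = -403/27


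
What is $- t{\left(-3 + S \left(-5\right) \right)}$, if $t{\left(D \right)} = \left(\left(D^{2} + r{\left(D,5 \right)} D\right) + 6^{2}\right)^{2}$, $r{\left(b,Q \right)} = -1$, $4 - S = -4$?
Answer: $-3717184$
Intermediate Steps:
$S = 8$ ($S = 4 - -4 = 4 + 4 = 8$)
$t{\left(D \right)} = \left(36 + D^{2} - D\right)^{2}$ ($t{\left(D \right)} = \left(\left(D^{2} - D\right) + 6^{2}\right)^{2} = \left(\left(D^{2} - D\right) + 36\right)^{2} = \left(36 + D^{2} - D\right)^{2}$)
$- t{\left(-3 + S \left(-5\right) \right)} = - \left(36 + \left(-3 + 8 \left(-5\right)\right)^{2} - \left(-3 + 8 \left(-5\right)\right)\right)^{2} = - \left(36 + \left(-3 - 40\right)^{2} - \left(-3 - 40\right)\right)^{2} = - \left(36 + \left(-43\right)^{2} - -43\right)^{2} = - \left(36 + 1849 + 43\right)^{2} = - 1928^{2} = \left(-1\right) 3717184 = -3717184$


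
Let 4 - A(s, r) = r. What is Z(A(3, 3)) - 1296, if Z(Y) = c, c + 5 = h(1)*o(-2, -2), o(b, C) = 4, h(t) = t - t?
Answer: -1301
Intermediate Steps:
h(t) = 0
A(s, r) = 4 - r
c = -5 (c = -5 + 0*4 = -5 + 0 = -5)
Z(Y) = -5
Z(A(3, 3)) - 1296 = -5 - 1296 = -1301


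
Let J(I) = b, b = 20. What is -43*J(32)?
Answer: -860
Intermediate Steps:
J(I) = 20
-43*J(32) = -43*20 = -860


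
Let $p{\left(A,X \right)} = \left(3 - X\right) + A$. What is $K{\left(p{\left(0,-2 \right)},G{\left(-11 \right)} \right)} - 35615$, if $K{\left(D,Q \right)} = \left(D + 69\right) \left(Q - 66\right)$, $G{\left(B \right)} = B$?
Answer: $-41313$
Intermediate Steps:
$p{\left(A,X \right)} = 3 + A - X$
$K{\left(D,Q \right)} = \left(-66 + Q\right) \left(69 + D\right)$ ($K{\left(D,Q \right)} = \left(69 + D\right) \left(-66 + Q\right) = \left(-66 + Q\right) \left(69 + D\right)$)
$K{\left(p{\left(0,-2 \right)},G{\left(-11 \right)} \right)} - 35615 = \left(-4554 - 66 \left(3 + 0 - -2\right) + 69 \left(-11\right) + \left(3 + 0 - -2\right) \left(-11\right)\right) - 35615 = \left(-4554 - 66 \left(3 + 0 + 2\right) - 759 + \left(3 + 0 + 2\right) \left(-11\right)\right) - 35615 = \left(-4554 - 330 - 759 + 5 \left(-11\right)\right) - 35615 = \left(-4554 - 330 - 759 - 55\right) - 35615 = -5698 - 35615 = -41313$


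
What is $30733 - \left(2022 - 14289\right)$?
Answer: $43000$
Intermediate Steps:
$30733 - \left(2022 - 14289\right) = 30733 - -12267 = 30733 + 12267 = 43000$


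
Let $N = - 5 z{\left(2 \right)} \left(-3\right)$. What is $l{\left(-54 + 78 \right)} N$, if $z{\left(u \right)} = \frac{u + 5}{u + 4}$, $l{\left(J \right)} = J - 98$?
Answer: $-1295$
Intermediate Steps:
$l{\left(J \right)} = -98 + J$
$z{\left(u \right)} = \frac{5 + u}{4 + u}$
$N = \frac{35}{2}$ ($N = - 5 \frac{5 + 2}{4 + 2} \left(-3\right) = - 5 \cdot \frac{1}{6} \cdot 7 \left(-3\right) = \left(-5\right) \frac{7}{6} \left(-3\right) = \left(- \frac{35}{6}\right) \left(-3\right) = \frac{35}{2} \approx 17.5$)
$l{\left(-54 + 78 \right)} N = \left(-98 + \left(-54 + 78\right)\right) \frac{35}{2} = \left(-98 + 24\right) \frac{35}{2} = \left(-74\right) \frac{35}{2} = -1295$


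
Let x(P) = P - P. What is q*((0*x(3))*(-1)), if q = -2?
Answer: 0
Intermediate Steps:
x(P) = 0
q*((0*x(3))*(-1)) = -2*0*0*(-1) = -0*(-1) = -2*0 = 0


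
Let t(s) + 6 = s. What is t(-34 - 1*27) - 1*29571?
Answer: -29638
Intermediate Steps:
t(s) = -6 + s
t(-34 - 1*27) - 1*29571 = (-6 + (-34 - 1*27)) - 1*29571 = (-6 + (-34 - 27)) - 29571 = (-6 - 61) - 29571 = -67 - 29571 = -29638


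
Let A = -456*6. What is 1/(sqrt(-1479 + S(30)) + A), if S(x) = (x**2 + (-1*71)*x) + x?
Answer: -48/131375 - I*sqrt(2679)/7488375 ≈ -0.00036537 - 6.9119e-6*I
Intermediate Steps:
A = -2736
S(x) = x**2 - 70*x (S(x) = (x**2 - 71*x) + x = x**2 - 70*x)
1/(sqrt(-1479 + S(30)) + A) = 1/(sqrt(-1479 + 30*(-70 + 30)) - 2736) = 1/(sqrt(-1479 + 30*(-40)) - 2736) = 1/(sqrt(-1479 - 1200) - 2736) = 1/(sqrt(-2679) - 2736) = 1/(I*sqrt(2679) - 2736) = 1/(-2736 + I*sqrt(2679))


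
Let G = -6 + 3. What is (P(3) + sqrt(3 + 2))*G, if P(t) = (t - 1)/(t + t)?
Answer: -1 - 3*sqrt(5) ≈ -7.7082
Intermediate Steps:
P(t) = (-1 + t)/(2*t) (P(t) = (-1 + t)/((2*t)) = (-1 + t)*(1/(2*t)) = (-1 + t)/(2*t))
G = -3
(P(3) + sqrt(3 + 2))*G = ((1/2)*(-1 + 3)/3 + sqrt(3 + 2))*(-3) = ((1/2)*(1/3)*2 + sqrt(5))*(-3) = (1/3 + sqrt(5))*(-3) = -1 - 3*sqrt(5)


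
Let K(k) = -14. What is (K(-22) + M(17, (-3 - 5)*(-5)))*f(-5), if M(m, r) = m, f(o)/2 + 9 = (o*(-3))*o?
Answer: -504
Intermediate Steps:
f(o) = -18 - 6*o**2 (f(o) = -18 + 2*((o*(-3))*o) = -18 + 2*((-3*o)*o) = -18 + 2*(-3*o**2) = -18 - 6*o**2)
(K(-22) + M(17, (-3 - 5)*(-5)))*f(-5) = (-14 + 17)*(-18 - 6*(-5)**2) = 3*(-18 - 6*25) = 3*(-18 - 150) = 3*(-168) = -504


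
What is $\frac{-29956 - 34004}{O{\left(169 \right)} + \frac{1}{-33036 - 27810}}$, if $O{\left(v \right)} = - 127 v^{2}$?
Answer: $\frac{3891710160}{220703470963} \approx 0.017633$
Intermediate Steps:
$\frac{-29956 - 34004}{O{\left(169 \right)} + \frac{1}{-33036 - 27810}} = \frac{-29956 - 34004}{- 127 \cdot 169^{2} + \frac{1}{-33036 - 27810}} = - \frac{63960}{\left(-127\right) 28561 + \frac{1}{-60846}} = - \frac{63960}{-3627247 - \frac{1}{60846}} = - \frac{63960}{- \frac{220703470963}{60846}} = \left(-63960\right) \left(- \frac{60846}{220703470963}\right) = \frac{3891710160}{220703470963}$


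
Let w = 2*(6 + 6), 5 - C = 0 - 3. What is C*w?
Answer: 192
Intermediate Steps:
C = 8 (C = 5 - (0 - 3) = 5 - 1*(-3) = 5 + 3 = 8)
w = 24 (w = 2*12 = 24)
C*w = 8*24 = 192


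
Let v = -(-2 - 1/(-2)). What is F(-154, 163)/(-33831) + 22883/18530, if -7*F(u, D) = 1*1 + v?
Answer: 2709564868/2194109505 ≈ 1.2349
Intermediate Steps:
v = 3/2 (v = -(-2 - 1*(-½)) = -(-2 + ½) = -1*(-3/2) = 3/2 ≈ 1.5000)
F(u, D) = -5/14 (F(u, D) = -(1*1 + 3/2)/7 = -(1 + 3/2)/7 = -⅐*5/2 = -5/14)
F(-154, 163)/(-33831) + 22883/18530 = -5/14/(-33831) + 22883/18530 = -5/14*(-1/33831) + 22883*(1/18530) = 5/473634 + 22883/18530 = 2709564868/2194109505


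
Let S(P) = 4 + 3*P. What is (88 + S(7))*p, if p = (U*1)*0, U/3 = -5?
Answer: 0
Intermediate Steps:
U = -15 (U = 3*(-5) = -15)
p = 0 (p = -15*1*0 = -15*0 = 0)
(88 + S(7))*p = (88 + (4 + 3*7))*0 = (88 + (4 + 21))*0 = (88 + 25)*0 = 113*0 = 0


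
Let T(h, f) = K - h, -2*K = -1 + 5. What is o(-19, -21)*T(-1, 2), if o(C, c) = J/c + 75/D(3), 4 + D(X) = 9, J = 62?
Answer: -253/21 ≈ -12.048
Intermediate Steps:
K = -2 (K = -(-1 + 5)/2 = -½*4 = -2)
D(X) = 5 (D(X) = -4 + 9 = 5)
T(h, f) = -2 - h
o(C, c) = 15 + 62/c (o(C, c) = 62/c + 75/5 = 62/c + 75*(⅕) = 62/c + 15 = 15 + 62/c)
o(-19, -21)*T(-1, 2) = (15 + 62/(-21))*(-2 - 1*(-1)) = (15 + 62*(-1/21))*(-2 + 1) = (15 - 62/21)*(-1) = (253/21)*(-1) = -253/21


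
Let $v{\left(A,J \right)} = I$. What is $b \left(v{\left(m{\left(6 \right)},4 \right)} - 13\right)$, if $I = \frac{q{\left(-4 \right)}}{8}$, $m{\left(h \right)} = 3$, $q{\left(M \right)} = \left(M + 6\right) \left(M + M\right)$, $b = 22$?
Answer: $-330$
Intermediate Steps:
$q{\left(M \right)} = 2 M \left(6 + M\right)$ ($q{\left(M \right)} = \left(6 + M\right) 2 M = 2 M \left(6 + M\right)$)
$I = -2$ ($I = \frac{2 \left(-4\right) \left(6 - 4\right)}{8} = 2 \left(-4\right) 2 \cdot \frac{1}{8} = \left(-16\right) \frac{1}{8} = -2$)
$v{\left(A,J \right)} = -2$
$b \left(v{\left(m{\left(6 \right)},4 \right)} - 13\right) = 22 \left(-2 - 13\right) = 22 \left(-15\right) = -330$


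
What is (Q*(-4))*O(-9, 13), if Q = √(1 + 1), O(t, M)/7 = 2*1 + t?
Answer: 196*√2 ≈ 277.19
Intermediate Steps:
O(t, M) = 14 + 7*t (O(t, M) = 7*(2*1 + t) = 7*(2 + t) = 14 + 7*t)
Q = √2 ≈ 1.4142
(Q*(-4))*O(-9, 13) = (√2*(-4))*(14 + 7*(-9)) = (-4*√2)*(14 - 63) = -4*√2*(-49) = 196*√2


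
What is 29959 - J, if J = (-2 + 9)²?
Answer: 29910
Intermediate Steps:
J = 49 (J = 7² = 49)
29959 - J = 29959 - 1*49 = 29959 - 49 = 29910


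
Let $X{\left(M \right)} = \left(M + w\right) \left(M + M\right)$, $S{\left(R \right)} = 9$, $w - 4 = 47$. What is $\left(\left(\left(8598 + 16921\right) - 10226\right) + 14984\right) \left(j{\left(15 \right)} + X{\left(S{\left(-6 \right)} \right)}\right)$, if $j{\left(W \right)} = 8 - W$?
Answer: $32487221$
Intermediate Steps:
$w = 51$ ($w = 4 + 47 = 51$)
$X{\left(M \right)} = 2 M \left(51 + M\right)$ ($X{\left(M \right)} = \left(M + 51\right) \left(M + M\right) = \left(51 + M\right) 2 M = 2 M \left(51 + M\right)$)
$\left(\left(\left(8598 + 16921\right) - 10226\right) + 14984\right) \left(j{\left(15 \right)} + X{\left(S{\left(-6 \right)} \right)}\right) = \left(\left(\left(8598 + 16921\right) - 10226\right) + 14984\right) \left(\left(8 - 15\right) + 2 \cdot 9 \left(51 + 9\right)\right) = \left(\left(25519 - 10226\right) + 14984\right) \left(\left(8 - 15\right) + 2 \cdot 9 \cdot 60\right) = \left(15293 + 14984\right) \left(-7 + 1080\right) = 30277 \cdot 1073 = 32487221$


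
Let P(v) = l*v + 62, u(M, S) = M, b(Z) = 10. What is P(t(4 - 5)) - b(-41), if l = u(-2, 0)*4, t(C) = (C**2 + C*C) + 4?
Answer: 4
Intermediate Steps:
t(C) = 4 + 2*C**2 (t(C) = (C**2 + C**2) + 4 = 2*C**2 + 4 = 4 + 2*C**2)
l = -8 (l = -2*4 = -8)
P(v) = 62 - 8*v (P(v) = -8*v + 62 = 62 - 8*v)
P(t(4 - 5)) - b(-41) = (62 - 8*(4 + 2*(4 - 5)**2)) - 1*10 = (62 - 8*(4 + 2*(-1)**2)) - 10 = (62 - 8*(4 + 2*1)) - 10 = (62 - 8*(4 + 2)) - 10 = (62 - 8*6) - 10 = (62 - 48) - 10 = 14 - 10 = 4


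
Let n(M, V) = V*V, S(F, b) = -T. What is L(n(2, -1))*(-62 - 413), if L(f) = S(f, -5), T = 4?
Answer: 1900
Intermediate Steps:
S(F, b) = -4 (S(F, b) = -1*4 = -4)
n(M, V) = V**2
L(f) = -4
L(n(2, -1))*(-62 - 413) = -4*(-62 - 413) = -4*(-475) = 1900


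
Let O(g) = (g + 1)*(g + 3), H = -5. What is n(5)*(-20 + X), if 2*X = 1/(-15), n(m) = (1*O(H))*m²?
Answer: -12020/3 ≈ -4006.7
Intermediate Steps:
O(g) = (1 + g)*(3 + g)
n(m) = 8*m² (n(m) = (1*(3 + (-5)² + 4*(-5)))*m² = (1*(3 + 25 - 20))*m² = (1*8)*m² = 8*m²)
X = -1/30 (X = (½)/(-15) = (½)*(-1/15) = -1/30 ≈ -0.033333)
n(5)*(-20 + X) = (8*5²)*(-20 - 1/30) = (8*25)*(-601/30) = 200*(-601/30) = -12020/3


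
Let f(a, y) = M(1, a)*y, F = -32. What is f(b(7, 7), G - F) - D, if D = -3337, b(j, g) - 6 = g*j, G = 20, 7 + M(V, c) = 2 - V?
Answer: 3025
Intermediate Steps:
M(V, c) = -5 - V (M(V, c) = -7 + (2 - V) = -5 - V)
b(j, g) = 6 + g*j
f(a, y) = -6*y (f(a, y) = (-5 - 1*1)*y = (-5 - 1)*y = -6*y)
f(b(7, 7), G - F) - D = -6*(20 - 1*(-32)) - 1*(-3337) = -6*(20 + 32) + 3337 = -6*52 + 3337 = -312 + 3337 = 3025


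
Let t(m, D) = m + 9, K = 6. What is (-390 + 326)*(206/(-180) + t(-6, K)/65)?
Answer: 8224/117 ≈ 70.291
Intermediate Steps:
t(m, D) = 9 + m
(-390 + 326)*(206/(-180) + t(-6, K)/65) = (-390 + 326)*(206/(-180) + (9 - 6)/65) = -64*(206*(-1/180) + 3*(1/65)) = -64*(-103/90 + 3/65) = -64*(-257/234) = 8224/117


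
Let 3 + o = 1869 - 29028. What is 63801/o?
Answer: -2363/1006 ≈ -2.3489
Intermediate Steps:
o = -27162 (o = -3 + (1869 - 29028) = -3 - 27159 = -27162)
63801/o = 63801/(-27162) = 63801*(-1/27162) = -2363/1006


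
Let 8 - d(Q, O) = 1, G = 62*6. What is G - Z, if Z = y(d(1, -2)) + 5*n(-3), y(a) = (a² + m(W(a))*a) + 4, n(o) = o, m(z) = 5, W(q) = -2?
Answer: 299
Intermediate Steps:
G = 372
d(Q, O) = 7 (d(Q, O) = 8 - 1*1 = 8 - 1 = 7)
y(a) = 4 + a² + 5*a (y(a) = (a² + 5*a) + 4 = 4 + a² + 5*a)
Z = 73 (Z = (4 + 7² + 5*7) + 5*(-3) = (4 + 49 + 35) - 15 = 88 - 15 = 73)
G - Z = 372 - 1*73 = 372 - 73 = 299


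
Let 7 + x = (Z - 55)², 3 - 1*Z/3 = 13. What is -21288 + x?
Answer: -14070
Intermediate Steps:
Z = -30 (Z = 9 - 3*13 = 9 - 39 = -30)
x = 7218 (x = -7 + (-30 - 55)² = -7 + (-85)² = -7 + 7225 = 7218)
-21288 + x = -21288 + 7218 = -14070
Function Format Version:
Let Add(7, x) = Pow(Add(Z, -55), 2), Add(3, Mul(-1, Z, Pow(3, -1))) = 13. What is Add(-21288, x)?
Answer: -14070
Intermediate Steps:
Z = -30 (Z = Add(9, Mul(-3, 13)) = Add(9, -39) = -30)
x = 7218 (x = Add(-7, Pow(Add(-30, -55), 2)) = Add(-7, Pow(-85, 2)) = Add(-7, 7225) = 7218)
Add(-21288, x) = Add(-21288, 7218) = -14070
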